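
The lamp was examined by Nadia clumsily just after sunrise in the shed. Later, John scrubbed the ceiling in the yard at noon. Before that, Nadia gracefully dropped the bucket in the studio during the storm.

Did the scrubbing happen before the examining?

no

The narrative orders the examining before the scrubbing.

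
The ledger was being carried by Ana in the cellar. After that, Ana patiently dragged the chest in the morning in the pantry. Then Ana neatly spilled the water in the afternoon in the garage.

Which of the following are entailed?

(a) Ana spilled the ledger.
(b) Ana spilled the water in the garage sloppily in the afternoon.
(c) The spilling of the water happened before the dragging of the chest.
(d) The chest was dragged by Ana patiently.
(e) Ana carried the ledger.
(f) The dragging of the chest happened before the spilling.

(d), (e), (f)

(a) Not entailed — Ana spilled the water, not the ledger; the ledger belongs to the carrying event.
(b) Not entailed — 'sloppily' adds a manner not in (and inconsistent with) the original.
(c) Not entailed — the narrative places the dragging before the spilling, not after.
(d) Entailed — this follows by dropping conjuncts from the dragging event's description.
(e) Entailed — 'carry' is an activity; 'was carrying' entails that some carrying happened, so 'carried' holds.
(f) Entailed — the narrative places the dragging before the spilling.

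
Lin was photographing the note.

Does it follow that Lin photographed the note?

'was photographing' is progressive; for an accomplishment like 'photograph the note', it doesn't entail completion.

no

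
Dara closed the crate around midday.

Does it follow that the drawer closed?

no

Nothing is said about any drawer; only the crate is affected.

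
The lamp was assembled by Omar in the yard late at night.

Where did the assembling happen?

'in the yard' marks the location of the assembling event.

in the yard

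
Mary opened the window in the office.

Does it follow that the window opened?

'Mary opened the window' is the causative; it entails the inchoative 'the window opened'.

yes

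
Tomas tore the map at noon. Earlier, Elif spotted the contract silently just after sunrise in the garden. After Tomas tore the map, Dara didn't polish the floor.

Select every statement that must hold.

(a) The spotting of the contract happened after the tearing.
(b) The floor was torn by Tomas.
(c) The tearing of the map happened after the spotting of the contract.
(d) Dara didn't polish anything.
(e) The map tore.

(a) Not entailed — the narrative places the spotting before the tearing, not after.
(b) Not entailed — Tomas tore the map, not the floor; the floor belongs to the polishing event.
(c) Entailed — the narrative places the spotting before the tearing.
(d) Not entailed — the original only denies this specific event; Dara may have polished something else.
(e) Entailed — 'Tomas tore the map' is causative; it entails the inchoative 'the map tore'.

(c), (e)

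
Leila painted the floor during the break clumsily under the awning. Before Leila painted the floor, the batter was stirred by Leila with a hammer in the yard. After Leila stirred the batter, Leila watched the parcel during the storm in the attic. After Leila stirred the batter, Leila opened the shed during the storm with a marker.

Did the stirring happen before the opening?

The narrative orders the stirring before the opening.

yes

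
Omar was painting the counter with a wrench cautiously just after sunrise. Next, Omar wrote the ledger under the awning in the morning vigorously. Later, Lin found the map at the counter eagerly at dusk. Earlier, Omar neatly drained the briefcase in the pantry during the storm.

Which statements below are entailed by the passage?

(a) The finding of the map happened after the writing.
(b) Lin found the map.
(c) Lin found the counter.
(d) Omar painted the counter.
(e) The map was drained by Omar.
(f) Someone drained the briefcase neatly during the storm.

(a), (b), (f)

(a) Entailed — the narrative places the writing before the finding.
(b) Entailed — dropping 'at the counter', 'at dusk', 'eagerly' leaves a sub-description the original still satisfies.
(c) Not entailed — Lin found the map, not the counter; the counter belongs to the painting event.
(d) Not entailed — 'was painting' is progressive on an accomplishment; it does not entail the completed 'painted'.
(e) Not entailed — Omar drained the briefcase, not the map; the map belongs to the finding event.
(f) Entailed — dropping 'in the pantry' and generalizing the agent leaves a sub-description the original still satisfies.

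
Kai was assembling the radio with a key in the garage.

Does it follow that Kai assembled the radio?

'was assembling' is progressive; for an accomplishment like 'assemble the radio', it doesn't entail completion.

no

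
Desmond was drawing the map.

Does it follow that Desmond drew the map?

'was drawing' is progressive; for an accomplishment like 'draw the map', it doesn't entail completion.

no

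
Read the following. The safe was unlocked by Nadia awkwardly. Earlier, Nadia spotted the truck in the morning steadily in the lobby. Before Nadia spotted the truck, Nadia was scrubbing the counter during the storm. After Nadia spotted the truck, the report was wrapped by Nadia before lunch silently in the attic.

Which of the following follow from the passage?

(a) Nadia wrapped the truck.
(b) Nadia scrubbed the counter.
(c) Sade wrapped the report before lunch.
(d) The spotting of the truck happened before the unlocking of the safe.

(a) Not entailed — Nadia wrapped the report, not the truck; the truck belongs to the spotting event.
(b) Entailed — 'scrub' is an activity; 'was scrubbing' entails that some scrubbing happened, so 'scrubbed' holds.
(c) Not entailed — the passage has Nadia wrapping the report, not Sade.
(d) Entailed — the narrative places the spotting before the unlocking.

(b), (d)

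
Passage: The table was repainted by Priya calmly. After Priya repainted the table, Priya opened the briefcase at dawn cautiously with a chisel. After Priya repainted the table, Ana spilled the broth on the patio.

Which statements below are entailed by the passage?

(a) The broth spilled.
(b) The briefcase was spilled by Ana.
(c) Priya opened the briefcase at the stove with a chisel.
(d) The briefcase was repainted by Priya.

(a) Entailed — 'Ana spilled the broth' is causative; it entails the inchoative 'the broth spilled'.
(b) Not entailed — Ana spilled the broth, not the briefcase; the briefcase belongs to the opening event.
(c) Not entailed — 'at the stove' adds information not in the original event.
(d) Not entailed — Priya repainted the table, not the briefcase; the briefcase belongs to the opening event.

(a)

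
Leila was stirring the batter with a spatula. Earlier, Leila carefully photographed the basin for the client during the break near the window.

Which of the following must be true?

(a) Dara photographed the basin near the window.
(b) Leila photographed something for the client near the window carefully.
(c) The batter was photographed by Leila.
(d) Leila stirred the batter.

(b), (d)

(a) Not entailed — the passage has Leila photographing the basin, not Dara.
(b) Entailed — the original entails any weakening of itself; this just drops 'during the break' and generalizes the patient.
(c) Not entailed — Leila photographed the basin, not the batter; the batter belongs to the stirring event.
(d) Entailed — 'stir' is an activity; 'was stirring' entails that some stirring happened, so 'stirred' holds.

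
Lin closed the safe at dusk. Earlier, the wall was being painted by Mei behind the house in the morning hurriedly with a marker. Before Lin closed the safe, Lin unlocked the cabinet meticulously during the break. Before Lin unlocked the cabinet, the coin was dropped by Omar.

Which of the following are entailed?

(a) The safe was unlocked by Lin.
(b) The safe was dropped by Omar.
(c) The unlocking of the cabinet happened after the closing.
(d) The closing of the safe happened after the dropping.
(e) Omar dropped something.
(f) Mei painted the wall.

(a) Not entailed — Lin unlocked the cabinet, not the safe; the safe belongs to the closing event.
(b) Not entailed — Omar dropped the coin, not the safe; the safe belongs to the closing event.
(c) Not entailed — the narrative places the unlocking before the closing, not after.
(d) Entailed — the narrative places the dropping before the closing.
(e) Entailed — the original entails any weakening of itself; this just generalizes the patient.
(f) Not entailed — 'was painting' is progressive on an accomplishment; it does not entail the completed 'painted'.

(d), (e)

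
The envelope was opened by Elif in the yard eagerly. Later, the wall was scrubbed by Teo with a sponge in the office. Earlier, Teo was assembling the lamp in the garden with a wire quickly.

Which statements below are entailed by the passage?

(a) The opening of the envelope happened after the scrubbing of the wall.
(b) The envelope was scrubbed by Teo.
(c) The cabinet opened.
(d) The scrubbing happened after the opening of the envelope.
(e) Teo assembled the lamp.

(d)

(a) Not entailed — the narrative places the opening before the scrubbing, not after.
(b) Not entailed — Teo scrubbed the wall, not the envelope; the envelope belongs to the opening event.
(c) Not entailed — the envelope is what opened, not the cabinet.
(d) Entailed — the narrative places the opening before the scrubbing.
(e) Not entailed — 'was assembling' is progressive on an accomplishment; it does not entail the completed 'assembled'.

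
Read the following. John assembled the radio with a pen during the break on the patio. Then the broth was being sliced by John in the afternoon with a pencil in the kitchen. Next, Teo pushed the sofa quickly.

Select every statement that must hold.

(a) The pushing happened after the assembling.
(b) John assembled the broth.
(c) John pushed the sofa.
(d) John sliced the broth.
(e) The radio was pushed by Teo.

(a) Entailed — the narrative places the assembling before the pushing.
(b) Not entailed — John assembled the radio, not the broth; the broth belongs to the slicing event.
(c) Not entailed — the passage has Teo pushing the sofa, not John.
(d) Not entailed — 'was slicing' is progressive on an accomplishment; it does not entail the completed 'sliced'.
(e) Not entailed — Teo pushed the sofa, not the radio; the radio belongs to the assembling event.

(a)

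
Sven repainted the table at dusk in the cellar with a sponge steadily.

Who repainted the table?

'Sven' marks the agent of the repainting event.

Sven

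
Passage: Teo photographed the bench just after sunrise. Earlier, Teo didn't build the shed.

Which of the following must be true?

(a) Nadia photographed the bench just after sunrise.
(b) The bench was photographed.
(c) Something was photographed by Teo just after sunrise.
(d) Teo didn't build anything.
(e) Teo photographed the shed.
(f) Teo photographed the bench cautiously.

(a) Not entailed — the passage has Teo photographing the bench, not Nadia.
(b) Entailed — the original entails any weakening of itself; this just drops 'just after sunrise' and generalizes the agent.
(c) Entailed — every conjunct here is already in the original photographing event.
(d) Not entailed — the original only denies this specific event; Teo may have built something else.
(e) Not entailed — Teo photographed the bench, not the shed; the shed belongs to the building event.
(f) Not entailed — 'cautiously' adds information not in the original event.

(b), (c)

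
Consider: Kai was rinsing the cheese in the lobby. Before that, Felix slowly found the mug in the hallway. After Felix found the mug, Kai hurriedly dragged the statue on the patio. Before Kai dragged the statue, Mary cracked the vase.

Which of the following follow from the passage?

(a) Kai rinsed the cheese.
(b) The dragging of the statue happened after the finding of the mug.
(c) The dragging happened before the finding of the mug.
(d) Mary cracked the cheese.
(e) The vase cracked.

(a) Entailed — 'rinse' is an activity; 'was rinsing' entails that some rinsing happened, so 'rinsed' holds.
(b) Entailed — the narrative places the finding before the dragging.
(c) Not entailed — the narrative places the finding before the dragging, not after.
(d) Not entailed — Mary cracked the vase, not the cheese; the cheese belongs to the rinsing event.
(e) Entailed — 'Mary cracked the vase' is causative; it entails the inchoative 'the vase cracked'.

(a), (b), (e)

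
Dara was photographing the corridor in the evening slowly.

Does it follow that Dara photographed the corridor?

'was photographing' is progressive; for an accomplishment like 'photograph the corridor', it doesn't entail completion.

no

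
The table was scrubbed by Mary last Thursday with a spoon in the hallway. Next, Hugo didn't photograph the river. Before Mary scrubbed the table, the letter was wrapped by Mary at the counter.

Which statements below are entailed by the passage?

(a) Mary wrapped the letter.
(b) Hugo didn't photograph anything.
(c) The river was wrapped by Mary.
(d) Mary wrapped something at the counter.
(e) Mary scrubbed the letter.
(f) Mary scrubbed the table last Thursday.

(a) Entailed — dropping 'at the counter' leaves a sub-description the original still satisfies.
(b) Not entailed — the original only denies this specific event; Hugo may have photographed something else.
(c) Not entailed — Mary wrapped the letter, not the river; the river belongs to the photographing event.
(d) Entailed — this follows by dropping conjuncts from the wrapping event's description.
(e) Not entailed — Mary scrubbed the table, not the letter; the letter belongs to the wrapping event.
(f) Entailed — this follows by dropping conjuncts from the scrubbing event's description.

(a), (d), (f)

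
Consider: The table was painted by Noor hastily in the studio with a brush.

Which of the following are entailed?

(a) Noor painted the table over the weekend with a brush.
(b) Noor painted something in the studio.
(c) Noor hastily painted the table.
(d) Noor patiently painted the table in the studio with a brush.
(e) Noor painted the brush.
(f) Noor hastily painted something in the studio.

(b), (c), (f)

(a) Not entailed — 'over the weekend' adds information not in the original event.
(b) Entailed — dropping 'with a brush', 'hastily' and generalizing the patient leaves a sub-description the original still satisfies.
(c) Entailed — this follows by dropping conjuncts from the painting event's description.
(d) Not entailed — 'patiently' adds a manner not in (and inconsistent with) the original.
(e) Not entailed — the brush is the instrument, not what was painted.
(f) Entailed — every conjunct here is already in the original painting event.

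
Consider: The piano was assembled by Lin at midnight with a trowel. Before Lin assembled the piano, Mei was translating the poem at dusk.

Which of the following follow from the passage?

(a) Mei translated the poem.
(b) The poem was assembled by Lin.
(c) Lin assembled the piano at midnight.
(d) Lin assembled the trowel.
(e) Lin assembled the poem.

(a) Not entailed — 'was translating' is progressive on an accomplishment; it does not entail the completed 'translated'.
(b) Not entailed — Lin assembled the piano, not the poem; the poem belongs to the translating event.
(c) Entailed — dropping 'with a trowel' leaves a sub-description the original still satisfies.
(d) Not entailed — the trowel is the instrument, not what was assembled.
(e) Not entailed — Lin assembled the piano, not the poem; the poem belongs to the translating event.

(c)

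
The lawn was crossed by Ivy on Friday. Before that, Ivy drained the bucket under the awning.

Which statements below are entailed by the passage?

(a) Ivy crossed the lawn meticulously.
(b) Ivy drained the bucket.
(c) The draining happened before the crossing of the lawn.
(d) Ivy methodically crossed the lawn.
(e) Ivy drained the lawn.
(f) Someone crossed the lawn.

(b), (c), (f)

(a) Not entailed — 'meticulously' adds information not in the original event.
(b) Entailed — this follows by dropping conjuncts from the draining event's description.
(c) Entailed — the narrative places the draining before the crossing.
(d) Not entailed — 'methodically' adds information not in the original event.
(e) Not entailed — Ivy drained the bucket, not the lawn; the lawn belongs to the crossing event.
(f) Entailed — the original entails any weakening of itself; this just drops 'on Friday' and generalizes the agent.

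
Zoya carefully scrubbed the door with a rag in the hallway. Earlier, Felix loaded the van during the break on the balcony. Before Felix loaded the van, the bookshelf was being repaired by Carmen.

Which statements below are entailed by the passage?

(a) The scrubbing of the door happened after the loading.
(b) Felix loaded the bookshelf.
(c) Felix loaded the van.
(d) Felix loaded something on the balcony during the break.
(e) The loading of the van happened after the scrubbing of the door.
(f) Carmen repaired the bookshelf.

(a) Entailed — the narrative places the loading before the scrubbing.
(b) Not entailed — Felix loaded the van, not the bookshelf; the bookshelf belongs to the repairing event.
(c) Entailed — the original entails any weakening of itself; this just drops 'on the balcony', 'during the break'.
(d) Entailed — this follows by dropping conjuncts from the loading event's description.
(e) Not entailed — the narrative places the loading before the scrubbing, not after.
(f) Not entailed — 'was repairing' is progressive on an accomplishment; it does not entail the completed 'repaired'.

(a), (c), (d)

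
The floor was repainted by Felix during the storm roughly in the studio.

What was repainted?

the floor

'the floor' marks the patient of the repainting event.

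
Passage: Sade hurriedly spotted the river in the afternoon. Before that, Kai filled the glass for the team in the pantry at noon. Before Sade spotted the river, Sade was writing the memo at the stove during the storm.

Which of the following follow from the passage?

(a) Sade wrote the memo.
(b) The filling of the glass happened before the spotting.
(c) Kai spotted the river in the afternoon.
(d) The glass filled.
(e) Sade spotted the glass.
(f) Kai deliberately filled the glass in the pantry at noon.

(a) Not entailed — 'was writing' is progressive on an accomplishment; it does not entail the completed 'wrote'.
(b) Entailed — the narrative places the filling before the spotting.
(c) Not entailed — the passage has Sade spotting the river, not Kai.
(d) Entailed — 'Kai filled the glass' is causative; it entails the inchoative 'the glass filled'.
(e) Not entailed — Sade spotted the river, not the glass; the glass belongs to the filling event.
(f) Not entailed — 'deliberately' adds information not in the original event.

(b), (d)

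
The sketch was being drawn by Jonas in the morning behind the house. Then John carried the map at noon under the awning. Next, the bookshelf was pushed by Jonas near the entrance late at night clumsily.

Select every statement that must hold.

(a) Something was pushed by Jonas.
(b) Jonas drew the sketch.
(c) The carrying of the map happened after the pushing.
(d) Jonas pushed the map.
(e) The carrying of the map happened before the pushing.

(a), (e)

(a) Entailed — this follows by dropping conjuncts from the pushing event's description.
(b) Not entailed — 'was drawing' is progressive on an accomplishment; it does not entail the completed 'drew'.
(c) Not entailed — the narrative places the carrying before the pushing, not after.
(d) Not entailed — Jonas pushed the bookshelf, not the map; the map belongs to the carrying event.
(e) Entailed — the narrative places the carrying before the pushing.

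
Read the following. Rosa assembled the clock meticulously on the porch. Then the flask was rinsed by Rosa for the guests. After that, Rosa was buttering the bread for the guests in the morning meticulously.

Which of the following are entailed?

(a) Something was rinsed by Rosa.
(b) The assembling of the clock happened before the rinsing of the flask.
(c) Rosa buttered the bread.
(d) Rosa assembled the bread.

(a) Entailed — the original entails any weakening of itself; this just drops 'for the guests' and generalizes the patient.
(b) Entailed — the narrative places the assembling before the rinsing.
(c) Not entailed — 'was buttering' is progressive on an accomplishment; it does not entail the completed 'buttered'.
(d) Not entailed — Rosa assembled the clock, not the bread; the bread belongs to the buttering event.

(a), (b)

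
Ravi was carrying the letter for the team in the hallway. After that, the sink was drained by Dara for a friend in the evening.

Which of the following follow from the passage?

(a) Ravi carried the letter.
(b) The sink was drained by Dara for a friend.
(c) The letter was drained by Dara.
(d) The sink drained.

(a), (b), (d)

(a) Entailed — 'carry' is an activity; 'was carrying' entails that some carrying happened, so 'carried' holds.
(b) Entailed — dropping 'in the evening' leaves a sub-description the original still satisfies.
(c) Not entailed — Dara drained the sink, not the letter; the letter belongs to the carrying event.
(d) Entailed — 'Dara drained the sink' is causative; it entails the inchoative 'the sink drained'.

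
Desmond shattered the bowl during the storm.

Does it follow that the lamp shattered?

no

Nothing is said about any lamp; only the bowl is affected.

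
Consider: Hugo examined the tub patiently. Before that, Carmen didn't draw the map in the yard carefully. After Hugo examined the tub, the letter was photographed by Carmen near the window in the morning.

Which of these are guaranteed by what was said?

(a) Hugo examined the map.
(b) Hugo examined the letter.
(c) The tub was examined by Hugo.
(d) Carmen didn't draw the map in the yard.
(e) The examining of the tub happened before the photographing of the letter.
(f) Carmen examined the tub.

(a) Not entailed — Hugo examined the tub, not the map; the map belongs to the drawing event.
(b) Not entailed — Hugo examined the tub, not the letter; the letter belongs to the photographing event.
(c) Entailed — dropping 'patiently' leaves a sub-description the original still satisfies.
(d) Not entailed — dropping 'carefully' under negation is not valid — the original leaves open that Carmen drew the map some other way.
(e) Entailed — the narrative places the examining before the photographing.
(f) Not entailed — the passage has Hugo examining the tub, not Carmen.

(c), (e)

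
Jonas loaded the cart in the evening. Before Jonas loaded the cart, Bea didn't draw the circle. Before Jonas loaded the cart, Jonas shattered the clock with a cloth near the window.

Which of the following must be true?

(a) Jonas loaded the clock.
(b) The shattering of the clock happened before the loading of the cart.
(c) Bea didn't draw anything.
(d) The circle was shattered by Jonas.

(b)

(a) Not entailed — Jonas loaded the cart, not the clock; the clock belongs to the shattering event.
(b) Entailed — the narrative places the shattering before the loading.
(c) Not entailed — the original only denies this specific event; Bea may have drawn something else.
(d) Not entailed — Jonas shattered the clock, not the circle; the circle belongs to the drawing event.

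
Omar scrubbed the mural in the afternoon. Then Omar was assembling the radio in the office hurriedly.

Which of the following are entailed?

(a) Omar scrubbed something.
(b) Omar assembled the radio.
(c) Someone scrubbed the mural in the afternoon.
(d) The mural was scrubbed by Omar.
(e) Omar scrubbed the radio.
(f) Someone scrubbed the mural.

(a), (c), (d), (f)

(a) Entailed — dropping 'in the afternoon' and generalizing the patient leaves a sub-description the original still satisfies.
(b) Not entailed — 'was assembling' is progressive on an accomplishment; it does not entail the completed 'assembled'.
(c) Entailed — the original entails any weakening of itself; this just generalizes the agent.
(d) Entailed — this follows by dropping conjuncts from the scrubbing event's description.
(e) Not entailed — Omar scrubbed the mural, not the radio; the radio belongs to the assembling event.
(f) Entailed — dropping 'in the afternoon' and generalizing the agent leaves a sub-description the original still satisfies.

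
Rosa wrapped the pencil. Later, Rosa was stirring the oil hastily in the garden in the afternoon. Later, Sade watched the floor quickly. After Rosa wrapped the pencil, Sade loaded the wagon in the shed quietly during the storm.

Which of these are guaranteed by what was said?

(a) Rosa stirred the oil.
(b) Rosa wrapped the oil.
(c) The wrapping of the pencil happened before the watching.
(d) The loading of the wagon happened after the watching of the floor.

(a) Entailed — 'stir' is an activity; 'was stirring' entails that some stirring happened, so 'stirred' holds.
(b) Not entailed — Rosa wrapped the pencil, not the oil; the oil belongs to the stirring event.
(c) Entailed — the narrative places the wrapping before the watching.
(d) Not entailed — the narrative doesn't order the watching relative to the loading.

(a), (c)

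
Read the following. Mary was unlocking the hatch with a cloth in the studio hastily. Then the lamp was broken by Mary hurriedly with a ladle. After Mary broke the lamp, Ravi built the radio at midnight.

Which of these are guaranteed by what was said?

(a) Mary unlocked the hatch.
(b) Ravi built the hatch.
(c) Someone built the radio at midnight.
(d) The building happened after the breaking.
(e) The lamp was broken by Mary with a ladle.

(a) Not entailed — 'was unlocking' is progressive on an accomplishment; it does not entail the completed 'unlocked'.
(b) Not entailed — Ravi built the radio, not the hatch; the hatch belongs to the unlocking event.
(c) Entailed — this follows by dropping conjuncts from the building event's description.
(d) Entailed — the narrative places the breaking before the building.
(e) Entailed — dropping 'hurriedly' leaves a sub-description the original still satisfies.

(c), (d), (e)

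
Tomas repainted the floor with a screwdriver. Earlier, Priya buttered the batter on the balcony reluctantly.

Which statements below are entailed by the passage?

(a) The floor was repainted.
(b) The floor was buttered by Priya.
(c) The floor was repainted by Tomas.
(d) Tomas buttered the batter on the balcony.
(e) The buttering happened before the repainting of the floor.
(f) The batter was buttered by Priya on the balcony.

(a) Entailed — the original entails any weakening of itself; this just drops 'with a screwdriver' and generalizes the agent.
(b) Not entailed — Priya buttered the batter, not the floor; the floor belongs to the repainting event.
(c) Entailed — this follows by dropping conjuncts from the repainting event's description.
(d) Not entailed — the passage has Priya buttering the batter, not Tomas.
(e) Entailed — the narrative places the buttering before the repainting.
(f) Entailed — every conjunct here is already in the original buttering event.

(a), (c), (e), (f)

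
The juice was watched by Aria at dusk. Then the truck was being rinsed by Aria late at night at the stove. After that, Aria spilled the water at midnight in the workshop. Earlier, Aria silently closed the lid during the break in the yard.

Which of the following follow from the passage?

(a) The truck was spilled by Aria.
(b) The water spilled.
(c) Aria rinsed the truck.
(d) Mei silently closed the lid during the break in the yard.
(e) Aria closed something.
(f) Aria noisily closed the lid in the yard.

(a) Not entailed — Aria spilled the water, not the truck; the truck belongs to the rinsing event.
(b) Entailed — 'Aria spilled the water' is causative; it entails the inchoative 'the water spilled'.
(c) Entailed — 'rinse' is an activity; 'was rinsing' entails that some rinsing happened, so 'rinsed' holds.
(d) Not entailed — the passage has Aria closing the lid, not Mei.
(e) Entailed — the original entails any weakening of itself; this just drops 'during the break', 'in the yard', 'silently' and generalizes the patient.
(f) Not entailed — 'noisily' adds a manner not in (and inconsistent with) the original.

(b), (c), (e)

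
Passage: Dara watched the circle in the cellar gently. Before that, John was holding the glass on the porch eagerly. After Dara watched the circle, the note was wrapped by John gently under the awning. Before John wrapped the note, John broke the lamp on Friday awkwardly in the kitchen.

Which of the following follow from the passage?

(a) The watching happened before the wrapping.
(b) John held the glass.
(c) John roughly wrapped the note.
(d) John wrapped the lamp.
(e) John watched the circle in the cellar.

(a) Entailed — the narrative places the watching before the wrapping.
(b) Entailed — 'hold' is an activity; 'was holding' entails that some holding happened, so 'held' holds.
(c) Not entailed — 'roughly' adds a manner not in (and inconsistent with) the original.
(d) Not entailed — John wrapped the note, not the lamp; the lamp belongs to the breaking event.
(e) Not entailed — the passage has Dara watching the circle, not John.

(a), (b)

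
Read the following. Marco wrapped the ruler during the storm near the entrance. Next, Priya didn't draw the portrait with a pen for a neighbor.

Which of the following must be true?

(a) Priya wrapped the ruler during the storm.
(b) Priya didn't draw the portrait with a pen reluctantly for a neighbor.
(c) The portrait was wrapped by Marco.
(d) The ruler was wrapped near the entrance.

(b), (d)

(a) Not entailed — the passage has Marco wrapping the ruler, not Priya.
(b) Entailed — under negation, adding a further restriction is entailed: if no such drawing event occurred, none occurred reluctantly either.
(c) Not entailed — Marco wrapped the ruler, not the portrait; the portrait belongs to the drawing event.
(d) Entailed — the original entails any weakening of itself; this just drops 'during the storm' and generalizes the agent.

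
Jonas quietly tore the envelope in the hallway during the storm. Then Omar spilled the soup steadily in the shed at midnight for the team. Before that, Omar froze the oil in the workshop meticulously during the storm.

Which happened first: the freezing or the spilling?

the freezing

The connectives place the freezing before the spilling.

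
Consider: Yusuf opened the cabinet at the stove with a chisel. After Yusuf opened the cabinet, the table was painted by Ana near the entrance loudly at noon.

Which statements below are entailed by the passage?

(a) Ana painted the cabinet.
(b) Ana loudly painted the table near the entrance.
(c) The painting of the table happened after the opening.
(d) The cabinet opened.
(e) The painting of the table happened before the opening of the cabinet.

(b), (c), (d)

(a) Not entailed — Ana painted the table, not the cabinet; the cabinet belongs to the opening event.
(b) Entailed — every conjunct here is already in the original painting event.
(c) Entailed — the narrative places the opening before the painting.
(d) Entailed — 'Yusuf opened the cabinet' is causative; it entails the inchoative 'the cabinet opened'.
(e) Not entailed — the narrative places the opening before the painting, not after.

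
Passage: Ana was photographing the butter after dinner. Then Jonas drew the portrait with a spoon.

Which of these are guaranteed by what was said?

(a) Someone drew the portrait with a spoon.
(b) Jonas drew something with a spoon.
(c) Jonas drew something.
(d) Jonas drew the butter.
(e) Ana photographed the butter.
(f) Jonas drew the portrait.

(a) Entailed — generalizing the agent leaves a sub-description the original still satisfies.
(b) Entailed — this follows by dropping conjuncts from the drawing event's description.
(c) Entailed — this follows by dropping conjuncts from the drawing event's description.
(d) Not entailed — Jonas drew the portrait, not the butter; the butter belongs to the photographing event.
(e) Not entailed — 'was photographing' is progressive on an accomplishment; it does not entail the completed 'photographed'.
(f) Entailed — this follows by dropping conjuncts from the drawing event's description.

(a), (b), (c), (f)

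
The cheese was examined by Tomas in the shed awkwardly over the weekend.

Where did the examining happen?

in the shed

'in the shed' marks the location of the examining event.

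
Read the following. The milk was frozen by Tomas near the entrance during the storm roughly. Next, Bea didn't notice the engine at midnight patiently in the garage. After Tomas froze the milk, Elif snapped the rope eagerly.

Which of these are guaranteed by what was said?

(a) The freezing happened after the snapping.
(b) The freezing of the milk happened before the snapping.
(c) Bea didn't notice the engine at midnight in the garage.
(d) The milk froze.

(b), (d)

(a) Not entailed — the narrative places the freezing before the snapping, not after.
(b) Entailed — the narrative places the freezing before the snapping.
(c) Not entailed — dropping 'patiently' under negation is not valid — the original leaves open that Bea noticed the engine some other way.
(d) Entailed — 'Tomas froze the milk' is causative; it entails the inchoative 'the milk froze'.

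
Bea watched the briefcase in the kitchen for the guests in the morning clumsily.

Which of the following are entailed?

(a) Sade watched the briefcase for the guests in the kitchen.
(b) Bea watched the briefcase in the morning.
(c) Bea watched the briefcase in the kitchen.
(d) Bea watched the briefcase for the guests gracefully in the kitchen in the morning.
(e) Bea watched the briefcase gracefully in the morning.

(a) Not entailed — the passage has Bea watching the briefcase, not Sade.
(b) Entailed — dropping 'clumsily', 'for the guests', 'in the kitchen' leaves a sub-description the original still satisfies.
(c) Entailed — this follows by dropping conjuncts from the watching event's description.
(d) Not entailed — 'gracefully' adds a manner not in (and inconsistent with) the original.
(e) Not entailed — 'gracefully' adds a manner not in (and inconsistent with) the original.

(b), (c)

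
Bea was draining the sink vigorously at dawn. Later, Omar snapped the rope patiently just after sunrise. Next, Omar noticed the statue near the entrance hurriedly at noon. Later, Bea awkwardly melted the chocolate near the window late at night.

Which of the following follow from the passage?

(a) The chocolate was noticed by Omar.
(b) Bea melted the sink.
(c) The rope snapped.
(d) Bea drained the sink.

(c)

(a) Not entailed — Omar noticed the statue, not the chocolate; the chocolate belongs to the melting event.
(b) Not entailed — Bea melted the chocolate, not the sink; the sink belongs to the draining event.
(c) Entailed — 'Omar snapped the rope' is causative; it entails the inchoative 'the rope snapped'.
(d) Not entailed — 'was draining' is progressive on an accomplishment; it does not entail the completed 'drained'.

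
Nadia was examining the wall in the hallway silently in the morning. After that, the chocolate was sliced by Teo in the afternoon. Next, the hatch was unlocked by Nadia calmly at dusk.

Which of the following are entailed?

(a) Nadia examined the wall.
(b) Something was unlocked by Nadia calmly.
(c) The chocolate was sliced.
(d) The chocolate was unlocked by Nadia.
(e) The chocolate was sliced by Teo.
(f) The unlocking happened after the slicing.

(a) Entailed — 'examine' is an activity; 'was examining' entails that some examining happened, so 'examined' holds.
(b) Entailed — this follows by dropping conjuncts from the unlocking event's description.
(c) Entailed — this follows by dropping conjuncts from the slicing event's description.
(d) Not entailed — Nadia unlocked the hatch, not the chocolate; the chocolate belongs to the slicing event.
(e) Entailed — every conjunct here is already in the original slicing event.
(f) Entailed — the narrative places the slicing before the unlocking.

(a), (b), (c), (e), (f)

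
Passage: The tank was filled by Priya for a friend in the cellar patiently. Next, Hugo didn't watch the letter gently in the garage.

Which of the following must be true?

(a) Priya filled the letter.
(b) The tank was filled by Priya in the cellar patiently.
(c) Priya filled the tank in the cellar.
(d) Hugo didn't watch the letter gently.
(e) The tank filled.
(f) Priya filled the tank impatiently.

(b), (c), (e)

(a) Not entailed — Priya filled the tank, not the letter; the letter belongs to the watching event.
(b) Entailed — dropping 'for a friend' leaves a sub-description the original still satisfies.
(c) Entailed — dropping 'patiently', 'for a friend' leaves a sub-description the original still satisfies.
(d) Not entailed — dropping 'in the garage' under negation is not valid — the original leaves open that Hugo watched the letter some other way.
(e) Entailed — 'Priya filled the tank' is causative; it entails the inchoative 'the tank filled'.
(f) Not entailed — 'impatiently' adds a manner not in (and inconsistent with) the original.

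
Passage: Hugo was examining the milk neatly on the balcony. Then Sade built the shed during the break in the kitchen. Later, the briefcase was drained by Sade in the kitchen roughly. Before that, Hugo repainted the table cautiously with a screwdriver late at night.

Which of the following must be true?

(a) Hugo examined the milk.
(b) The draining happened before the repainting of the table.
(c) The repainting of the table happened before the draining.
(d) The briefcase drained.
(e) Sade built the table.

(a) Entailed — 'examine' is an activity; 'was examining' entails that some examining happened, so 'examined' holds.
(b) Not entailed — the narrative places the repainting before the draining, not after.
(c) Entailed — the narrative places the repainting before the draining.
(d) Entailed — 'Sade drained the briefcase' is causative; it entails the inchoative 'the briefcase drained'.
(e) Not entailed — Sade built the shed, not the table; the table belongs to the repainting event.

(a), (c), (d)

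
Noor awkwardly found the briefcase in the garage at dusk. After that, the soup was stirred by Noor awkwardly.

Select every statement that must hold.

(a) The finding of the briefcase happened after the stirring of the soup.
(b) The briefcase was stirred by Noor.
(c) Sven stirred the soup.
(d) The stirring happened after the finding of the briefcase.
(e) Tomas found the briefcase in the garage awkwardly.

(d)

(a) Not entailed — the narrative places the finding before the stirring, not after.
(b) Not entailed — Noor stirred the soup, not the briefcase; the briefcase belongs to the finding event.
(c) Not entailed — the passage has Noor stirring the soup, not Sven.
(d) Entailed — the narrative places the finding before the stirring.
(e) Not entailed — the passage has Noor finding the briefcase, not Tomas.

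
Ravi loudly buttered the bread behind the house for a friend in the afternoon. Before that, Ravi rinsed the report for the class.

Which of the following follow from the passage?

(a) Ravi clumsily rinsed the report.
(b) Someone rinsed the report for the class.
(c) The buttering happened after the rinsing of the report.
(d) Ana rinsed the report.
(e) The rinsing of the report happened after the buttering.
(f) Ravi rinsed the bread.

(a) Not entailed — 'clumsily' adds information not in the original event.
(b) Entailed — this follows by dropping conjuncts from the rinsing event's description.
(c) Entailed — the narrative places the rinsing before the buttering.
(d) Not entailed — the passage has Ravi rinsing the report, not Ana.
(e) Not entailed — the narrative places the rinsing before the buttering, not after.
(f) Not entailed — Ravi rinsed the report, not the bread; the bread belongs to the buttering event.

(b), (c)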